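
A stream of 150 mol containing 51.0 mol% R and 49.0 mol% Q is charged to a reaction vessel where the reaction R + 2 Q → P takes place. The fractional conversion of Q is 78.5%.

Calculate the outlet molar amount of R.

47.7 mol

Q reacted = 0.785 × 73.5 = 57.7 mol; ν_Q = −2, so ξ = 57.7/2 = 28.85 mol.
Outlet amounts (n = n₀ + ν ξ):
  R: 76.5 − 1(28.85) = 47.65
  Q: 73.5 − 2(28.85) = 15.8
  P: 0 + 1(28.85) = 28.85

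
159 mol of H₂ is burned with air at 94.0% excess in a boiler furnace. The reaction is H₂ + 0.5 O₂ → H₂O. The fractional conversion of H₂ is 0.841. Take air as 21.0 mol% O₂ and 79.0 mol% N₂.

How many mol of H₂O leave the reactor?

134 mol

Stoichiometric O₂ = 0.5 × 159 = 79.5 mol; O₂ fed = 79.5 × 1.940 = 154.2 mol.
N₂ fed = 154.2 × 79/21 = 580.2 mol.
Fuel reacted = 0.841 × 159 → ξ = 133.7 mol.
Outlet (n = n₀ + ν ξ):
  H₂: 159 − 1(133.7) = 25.28
  O₂: 154.2 − 0.5(133.7) = 87.37
  N₂: 580.2 (inert)
  H₂O: 0 + 1(133.7) = 133.7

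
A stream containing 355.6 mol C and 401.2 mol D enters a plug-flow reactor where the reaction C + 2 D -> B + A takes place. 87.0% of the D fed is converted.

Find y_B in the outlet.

0.3

D reacted = 0.87 × 401.2 = 349 mol; ν_D = −2, so ξ = 349/2 = 174.5 mol.
Outlet amounts (n = n₀ + ν ξ):
  C: 355.6 − 1(174.5) = 181.1
  D: 401.2 − 2(174.5) = 52.16
  B: 0 + 1(174.5) = 174.5
  A: 0 + 1(174.5) = 174.5
Total out = 582.3 mol; y_B = 174.5 / 582.3 = 0.2997.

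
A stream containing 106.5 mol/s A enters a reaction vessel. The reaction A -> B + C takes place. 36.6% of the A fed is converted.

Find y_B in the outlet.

0.268

A reacted = 0.366 × 106.5 = 38.98 mol/s; ν_A = −1, so ξ = 38.98/1 = 38.98 mol/s.
Outlet amounts (n = n₀ + ν ξ):
  A: 106.5 − 1(38.98) = 67.52
  B: 0 + 1(38.98) = 38.98
  C: 0 + 1(38.98) = 38.98
Total out = 145.5 mol/s; y_B = 38.98 / 145.5 = 0.2679.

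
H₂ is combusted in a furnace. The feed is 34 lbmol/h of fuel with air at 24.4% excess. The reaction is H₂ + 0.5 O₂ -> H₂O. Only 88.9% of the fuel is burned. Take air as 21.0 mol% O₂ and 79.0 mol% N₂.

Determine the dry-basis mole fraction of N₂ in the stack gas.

Stoichiometric O₂ = 0.5 × 34 = 17 lbmol/h; O₂ fed = 17 × 1.244 = 21.15 lbmol/h.
N₂ fed = 21.15 × 79/21 = 79.56 lbmol/h.
Fuel reacted = 0.889 × 34 → ξ = 30.23 lbmol/h.
Outlet (n = n₀ + ν ξ):
  H₂: 34 − 1(30.23) = 3.774
  O₂: 21.15 − 0.5(30.23) = 6.035
  N₂: 79.56 (inert)
  H₂O: 0 + 1(30.23) = 30.23
Dry total = 89.37 lbmol/h; y_N₂ (dry) = 79.56 / 89.37 = 0.8902.

0.89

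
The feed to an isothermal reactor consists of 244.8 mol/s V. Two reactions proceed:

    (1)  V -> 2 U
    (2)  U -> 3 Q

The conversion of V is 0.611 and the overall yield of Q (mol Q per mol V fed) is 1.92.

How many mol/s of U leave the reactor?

Conversion of V: V consumed = 1ξ₁ = 0.611 × 244.8 → ξ₁ = 149.6 mol/s.
Yield of Q: 3ξ₂ / 244.8 = 1.92 → ξ₂ = 156.7 mol/s.
Outlet amounts (n = n₀ + Σ ν·ξ):
  V: 244.8 − 1(149.6) = 95.23
  U: 0 + 2(149.6) − 1(156.7) = 142.5
  Q: 0 + 3(156.7) = 470

142 mol/s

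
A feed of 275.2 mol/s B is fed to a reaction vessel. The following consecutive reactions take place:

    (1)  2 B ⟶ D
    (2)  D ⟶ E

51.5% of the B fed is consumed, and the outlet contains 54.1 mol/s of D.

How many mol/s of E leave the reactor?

16.8 mol/s

Conversion of B: B consumed = 2ξ₁ = 0.515 × 275.2 → ξ₁ = 70.86 mol/s.
D balance: n_D = 0 + 1ξ₁ − 1ξ₂ = 54.1 → ξ₂ = (1·70.86 − 54.1)/1 = 16.76 mol/s.
Outlet amounts (n = n₀ + Σ ν·ξ):
  B: 275.2 − 2(70.86) = 133.5
  D: 0 + 1(70.86) − 1(16.76) = 54.1
  E: 0 + 1(16.76) = 16.76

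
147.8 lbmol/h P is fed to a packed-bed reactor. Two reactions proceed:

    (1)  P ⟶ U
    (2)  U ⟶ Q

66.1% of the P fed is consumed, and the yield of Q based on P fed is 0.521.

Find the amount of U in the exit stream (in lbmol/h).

20.7 lbmol/h

Conversion of P: P consumed = 1ξ₁ = 0.661 × 147.8 → ξ₁ = 97.7 lbmol/h.
Yield of Q: 1ξ₂ / 147.8 = 0.521 → ξ₂ = 77 lbmol/h.
Outlet amounts (n = n₀ + Σ ν·ξ):
  P: 147.8 − 1(97.7) = 50.1
  U: 0 + 1(97.7) − 1(77) = 20.69
  Q: 0 + 1(77) = 77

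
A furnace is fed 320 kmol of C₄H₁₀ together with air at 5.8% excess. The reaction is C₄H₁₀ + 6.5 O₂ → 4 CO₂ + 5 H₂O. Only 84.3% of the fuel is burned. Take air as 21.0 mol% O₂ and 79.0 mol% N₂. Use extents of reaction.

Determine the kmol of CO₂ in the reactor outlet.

Stoichiometric O₂ = 6.5 × 320 = 2080 kmol; O₂ fed = 2080 × 1.058 = 2201 kmol.
N₂ fed = 2201 × 79/21 = 8279 kmol.
Fuel reacted = 0.843 × 320 → ξ = 269.8 kmol.
Outlet (n = n₀ + ν ξ):
  C₄H₁₀: 320 − 1(269.8) = 50.24
  O₂: 2201 − 6.5(269.8) = 447.2
  N₂: 8279 (inert)
  CO₂: 0 + 4(269.8) = 1079
  H₂O: 0 + 5(269.8) = 1349

1080 kmol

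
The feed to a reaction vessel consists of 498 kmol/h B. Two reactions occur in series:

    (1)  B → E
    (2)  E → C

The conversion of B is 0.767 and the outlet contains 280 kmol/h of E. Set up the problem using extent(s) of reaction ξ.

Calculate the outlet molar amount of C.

102 kmol/h

Conversion of B: B consumed = 1ξ₁ = 0.767 × 498 → ξ₁ = 382 kmol/h.
E balance: n_E = 0 + 1ξ₁ − 1ξ₂ = 280 → ξ₂ = (1·382 − 280)/1 = 102 kmol/h.
Outlet amounts (n = n₀ + Σ ν·ξ):
  B: 498 − 1(382) = 116
  E: 0 + 1(382) − 1(102) = 280
  C: 0 + 1(102) = 102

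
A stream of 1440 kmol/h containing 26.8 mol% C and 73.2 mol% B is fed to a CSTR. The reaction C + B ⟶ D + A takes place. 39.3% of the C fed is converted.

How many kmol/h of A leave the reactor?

152 kmol/h

C reacted = 0.393 × 385.9 = 151.7 kmol/h; ν_C = −1, so ξ = 151.7/1 = 151.7 kmol/h.
Outlet amounts (n = n₀ + ν ξ):
  C: 385.9 − 1(151.7) = 234.3
  B: 1054 − 1(151.7) = 902.4
  D: 0 + 1(151.7) = 151.7
  A: 0 + 1(151.7) = 151.7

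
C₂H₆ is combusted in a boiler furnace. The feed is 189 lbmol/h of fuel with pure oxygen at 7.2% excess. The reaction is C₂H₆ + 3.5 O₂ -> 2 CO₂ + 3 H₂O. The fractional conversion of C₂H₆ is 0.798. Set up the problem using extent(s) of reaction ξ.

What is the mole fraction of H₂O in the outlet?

Stoichiometric O₂ = 3.5 × 189 = 661.5 lbmol/h; O₂ fed = 661.5 × 1.072 = 709.1 lbmol/h.
Fuel reacted = 0.798 × 189 → ξ = 150.8 lbmol/h.
Outlet (n = n₀ + ν ξ):
  C₂H₆: 189 − 1(150.8) = 38.18
  O₂: 709.1 − 3.5(150.8) = 181.3
  CO₂: 0 + 2(150.8) = 301.6
  H₂O: 0 + 3(150.8) = 452.5
Total out = 973.5 lbmol/h; y_H₂O = 452.5 / 973.5 = 0.4648.

0.465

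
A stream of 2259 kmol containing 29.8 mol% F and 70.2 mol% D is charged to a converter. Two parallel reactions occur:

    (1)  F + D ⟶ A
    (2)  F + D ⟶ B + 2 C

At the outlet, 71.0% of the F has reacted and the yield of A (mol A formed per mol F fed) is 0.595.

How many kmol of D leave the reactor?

1110 kmol

Yield of A: 1ξ₁ / 673.2 = 0.595 → ξ₁ = 400.5 kmol.
Conversion of F: 1ξ₁ + 1ξ₂ = 0.71 × 673.2 = 478 → ξ₂ = 77.42 kmol.
Outlet amounts (n = n₀ + Σ ν·ξ):
  F: 673.2 − 1(400.5) − 1(77.42) = 195.2
  D: 1586 − 1(400.5) − 1(77.42) = 1108
  A: 0 + 1(400.5) = 400.5
  B: 0 + 1(77.42) = 77.42
  C: 0 + 2(77.42) = 154.8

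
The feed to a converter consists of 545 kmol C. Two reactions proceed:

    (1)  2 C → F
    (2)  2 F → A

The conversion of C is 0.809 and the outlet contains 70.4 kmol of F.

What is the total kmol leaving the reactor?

Conversion of C: C consumed = 2ξ₁ = 0.809 × 545 → ξ₁ = 220.5 kmol.
F balance: n_F = 0 + 1ξ₁ − 2ξ₂ = 70.4 → ξ₂ = (1·220.5 − 70.4)/2 = 75.03 kmol.
Outlet amounts (n = n₀ + Σ ν·ξ):
  C: 545 − 2(220.5) = 104.1
  F: 0 + 1(220.5) − 2(75.03) = 70.4
  A: 0 + 1(75.03) = 75.03
Total out = 104.1 + 70.4 + 75.03 = 249.5 kmol.

250 kmol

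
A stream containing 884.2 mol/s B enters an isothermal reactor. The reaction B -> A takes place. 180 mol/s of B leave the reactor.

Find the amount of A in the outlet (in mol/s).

For B: n = n₀ − 1ξ → 180 = 884.2 − 1ξ, giving ξ = 704.2 mol/s.
Outlet amounts (n = n₀ + ν ξ):
  B: 884.2 − 1(704.2) = 180
  A: 0 + 1(704.2) = 704.2

704 mol/s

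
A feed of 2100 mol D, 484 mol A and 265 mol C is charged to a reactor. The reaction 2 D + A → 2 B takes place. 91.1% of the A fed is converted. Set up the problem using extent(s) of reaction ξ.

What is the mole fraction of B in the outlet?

A reacted = 0.911 × 484 = 440.9 mol; ν_A = −1, so ξ = 440.9/1 = 440.9 mol.
Outlet amounts (n = n₀ + ν ξ):
  D: 2100 − 2(440.9) = 1218
  A: 484 − 1(440.9) = 43.08
  B: 0 + 2(440.9) = 881.8
  C: 265 (inert)
Total out = 2408 mol; y_B = 881.8 / 2408 = 0.3662.

0.366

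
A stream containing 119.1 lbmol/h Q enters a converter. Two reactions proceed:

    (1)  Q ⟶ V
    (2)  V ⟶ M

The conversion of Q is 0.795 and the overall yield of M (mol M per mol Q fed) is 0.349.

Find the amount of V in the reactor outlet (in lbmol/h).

53.1 lbmol/h

Conversion of Q: Q consumed = 1ξ₁ = 0.795 × 119.1 → ξ₁ = 94.68 lbmol/h.
Yield of M: 1ξ₂ / 119.1 = 0.349 → ξ₂ = 41.57 lbmol/h.
Outlet amounts (n = n₀ + Σ ν·ξ):
  Q: 119.1 − 1(94.68) = 24.42
  V: 0 + 1(94.68) − 1(41.57) = 53.12
  M: 0 + 1(41.57) = 41.57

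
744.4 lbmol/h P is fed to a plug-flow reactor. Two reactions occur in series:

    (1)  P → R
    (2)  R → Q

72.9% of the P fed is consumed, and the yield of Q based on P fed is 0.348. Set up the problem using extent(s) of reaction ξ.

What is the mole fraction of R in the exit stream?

0.381

Conversion of P: P consumed = 1ξ₁ = 0.729 × 744.4 → ξ₁ = 542.7 lbmol/h.
Yield of Q: 1ξ₂ / 744.4 = 0.348 → ξ₂ = 259.1 lbmol/h.
Outlet amounts (n = n₀ + Σ ν·ξ):
  P: 744.4 − 1(542.7) = 201.7
  R: 0 + 1(542.7) − 1(259.1) = 283.6
  Q: 0 + 1(259.1) = 259.1
Total out = 744.4 lbmol/h; y_R = 283.6 / 744.4 = 0.381.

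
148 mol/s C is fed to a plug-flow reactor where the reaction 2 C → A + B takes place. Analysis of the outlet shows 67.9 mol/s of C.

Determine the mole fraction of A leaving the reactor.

0.271

For C: n = n₀ − 2ξ → 67.9 = 148 − 2ξ, giving ξ = 40.05 mol/s.
Outlet amounts (n = n₀ + ν ξ):
  C: 148 − 2(40.05) = 67.9
  A: 0 + 1(40.05) = 40.05
  B: 0 + 1(40.05) = 40.05
Total out = 148 mol/s; y_A = 40.05 / 148 = 0.2706.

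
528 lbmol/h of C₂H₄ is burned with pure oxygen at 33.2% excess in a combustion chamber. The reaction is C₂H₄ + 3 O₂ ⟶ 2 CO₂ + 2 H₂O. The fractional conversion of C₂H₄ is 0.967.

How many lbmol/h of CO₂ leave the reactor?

1020 lbmol/h

Stoichiometric O₂ = 3 × 528 = 1584 lbmol/h; O₂ fed = 1584 × 1.332 = 2110 lbmol/h.
Fuel reacted = 0.967 × 528 → ξ = 510.6 lbmol/h.
Outlet (n = n₀ + ν ξ):
  C₂H₄: 528 − 1(510.6) = 17.42
  O₂: 2110 − 3(510.6) = 578.2
  CO₂: 0 + 2(510.6) = 1021
  H₂O: 0 + 2(510.6) = 1021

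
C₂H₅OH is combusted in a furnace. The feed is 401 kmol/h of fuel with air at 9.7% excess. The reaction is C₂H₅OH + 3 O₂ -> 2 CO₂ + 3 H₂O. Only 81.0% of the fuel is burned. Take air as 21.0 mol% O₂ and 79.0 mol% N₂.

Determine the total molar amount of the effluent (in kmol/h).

7010 kmol/h

Stoichiometric O₂ = 3 × 401 = 1203 kmol/h; O₂ fed = 1203 × 1.097 = 1320 kmol/h.
N₂ fed = 1320 × 79/21 = 4965 kmol/h.
Fuel reacted = 0.81 × 401 → ξ = 324.8 kmol/h.
Outlet (n = n₀ + ν ξ):
  C₂H₅OH: 401 − 1(324.8) = 76.19
  O₂: 1320 − 3(324.8) = 345.3
  N₂: 4965 (inert)
  CO₂: 0 + 2(324.8) = 649.6
  H₂O: 0 + 3(324.8) = 974.4
Total out = 76.19 + 345.3 + 4965 + 649.6 + 974.4 = 7010 kmol/h.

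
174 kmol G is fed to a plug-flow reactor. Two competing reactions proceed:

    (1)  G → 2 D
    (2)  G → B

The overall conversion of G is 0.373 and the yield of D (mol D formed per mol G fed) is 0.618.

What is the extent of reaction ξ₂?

ξ₂ = 11.1 kmol

Yield of D: 2ξ₁ / 174 = 0.618 → ξ₁ = 53.77 kmol.
Conversion of G: 1ξ₁ + 1ξ₂ = 0.373 × 174 = 64.9 → ξ₂ = 11.14 kmol.
Outlet amounts (n = n₀ + Σ ν·ξ):
  G: 174 − 1(53.77) − 1(11.14) = 109.1
  D: 0 + 2(53.77) = 107.5
  B: 0 + 1(11.14) = 11.14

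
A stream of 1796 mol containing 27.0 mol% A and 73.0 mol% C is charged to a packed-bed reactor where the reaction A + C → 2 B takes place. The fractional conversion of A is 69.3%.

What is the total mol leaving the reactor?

1800 mol

A reacted = 0.693 × 484.9 = 336 mol; ν_A = −1, so ξ = 336/1 = 336 mol.
Outlet amounts (n = n₀ + ν ξ):
  A: 484.9 − 1(336) = 148.9
  C: 1311 − 1(336) = 975
  B: 0 + 2(336) = 672.1
Total out = 148.9 + 975 + 672.1 = 1796 mol.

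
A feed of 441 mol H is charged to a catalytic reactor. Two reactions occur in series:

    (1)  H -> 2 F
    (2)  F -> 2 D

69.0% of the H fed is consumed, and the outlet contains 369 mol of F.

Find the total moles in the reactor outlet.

985 mol

Conversion of H: H consumed = 1ξ₁ = 0.69 × 441 → ξ₁ = 304.3 mol.
F balance: n_F = 0 + 2ξ₁ − 1ξ₂ = 369 → ξ₂ = (2·304.3 − 369)/1 = 239.6 mol.
Outlet amounts (n = n₀ + Σ ν·ξ):
  H: 441 − 1(304.3) = 136.7
  F: 0 + 2(304.3) − 1(239.6) = 369
  D: 0 + 2(239.6) = 479.2
Total out = 136.7 + 369 + 479.2 = 984.9 mol.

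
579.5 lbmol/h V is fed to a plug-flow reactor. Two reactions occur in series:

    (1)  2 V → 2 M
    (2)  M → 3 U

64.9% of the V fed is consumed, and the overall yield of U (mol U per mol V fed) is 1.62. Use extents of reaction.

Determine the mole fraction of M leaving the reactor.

0.0524

Conversion of V: V consumed = 2ξ₁ = 0.649 × 579.5 → ξ₁ = 188 lbmol/h.
Yield of U: 3ξ₂ / 579.5 = 1.62 → ξ₂ = 312.9 lbmol/h.
Outlet amounts (n = n₀ + Σ ν·ξ):
  V: 579.5 − 2(188) = 203.4
  M: 0 + 2(188) − 1(312.9) = 63.17
  U: 0 + 3(312.9) = 938.8
Total out = 1205 lbmol/h; y_M = 63.17 / 1205 = 0.0524.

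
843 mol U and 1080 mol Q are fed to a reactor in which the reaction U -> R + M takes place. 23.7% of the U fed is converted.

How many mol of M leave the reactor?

200 mol

U reacted = 0.237 × 843 = 199.8 mol; ν_U = −1, so ξ = 199.8/1 = 199.8 mol.
Outlet amounts (n = n₀ + ν ξ):
  U: 843 − 1(199.8) = 643.2
  R: 0 + 1(199.8) = 199.8
  M: 0 + 1(199.8) = 199.8
  Q: 1080 (inert)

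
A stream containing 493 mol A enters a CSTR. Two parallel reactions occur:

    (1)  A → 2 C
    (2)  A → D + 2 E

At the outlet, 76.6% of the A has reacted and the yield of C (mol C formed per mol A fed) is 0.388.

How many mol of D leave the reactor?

282 mol

Yield of C: 2ξ₁ / 493 = 0.388 → ξ₁ = 95.64 mol.
Conversion of A: 1ξ₁ + 1ξ₂ = 0.766 × 493 = 377.6 → ξ₂ = 282 mol.
Outlet amounts (n = n₀ + Σ ν·ξ):
  A: 493 − 1(95.64) − 1(282) = 115.4
  C: 0 + 2(95.64) = 191.3
  D: 0 + 1(282) = 282
  E: 0 + 2(282) = 564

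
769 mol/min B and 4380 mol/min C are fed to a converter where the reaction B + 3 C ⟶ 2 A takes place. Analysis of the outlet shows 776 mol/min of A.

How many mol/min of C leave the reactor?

3220 mol/min

For A: n = n₀ + 2ξ → 776 = 0 + 2ξ, giving ξ = 388 mol/min.
Outlet amounts (n = n₀ + ν ξ):
  B: 769 − 1(388) = 381
  C: 4380 − 3(388) = 3216
  A: 0 + 2(388) = 776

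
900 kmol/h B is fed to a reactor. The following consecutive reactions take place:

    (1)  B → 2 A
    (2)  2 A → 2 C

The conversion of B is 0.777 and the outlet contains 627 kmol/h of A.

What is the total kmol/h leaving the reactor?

1600 kmol/h

Conversion of B: B consumed = 1ξ₁ = 0.777 × 900 → ξ₁ = 699.3 kmol/h.
A balance: n_A = 0 + 2ξ₁ − 2ξ₂ = 627 → ξ₂ = (2·699.3 − 627)/2 = 385.8 kmol/h.
Outlet amounts (n = n₀ + Σ ν·ξ):
  B: 900 − 1(699.3) = 200.7
  A: 0 + 2(699.3) − 2(385.8) = 627
  C: 0 + 2(385.8) = 771.6
Total out = 200.7 + 627 + 771.6 = 1599 kmol/h.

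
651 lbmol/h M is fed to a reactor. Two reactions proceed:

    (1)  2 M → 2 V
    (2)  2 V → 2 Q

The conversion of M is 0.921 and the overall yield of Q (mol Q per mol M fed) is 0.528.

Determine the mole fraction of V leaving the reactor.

Conversion of M: M consumed = 2ξ₁ = 0.921 × 651 → ξ₁ = 299.8 lbmol/h.
Yield of Q: 2ξ₂ / 651 = 0.528 → ξ₂ = 171.9 lbmol/h.
Outlet amounts (n = n₀ + Σ ν·ξ):
  M: 651 − 2(299.8) = 51.43
  V: 0 + 2(299.8) − 2(171.9) = 255.8
  Q: 0 + 2(171.9) = 343.7
Total out = 651 lbmol/h; y_V = 255.8 / 651 = 0.393.

0.393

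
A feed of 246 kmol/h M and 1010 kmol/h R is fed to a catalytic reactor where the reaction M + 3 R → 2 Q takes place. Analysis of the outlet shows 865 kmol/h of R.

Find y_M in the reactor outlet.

For R: n = n₀ − 3ξ → 865 = 1010 − 3ξ, giving ξ = 48.33 kmol/h.
Outlet amounts (n = n₀ + ν ξ):
  M: 246 − 1(48.33) = 197.7
  R: 1010 − 3(48.33) = 865
  Q: 0 + 2(48.33) = 96.67
Total out = 1159 kmol/h; y_M = 197.7 / 1159 = 0.1705.

0.171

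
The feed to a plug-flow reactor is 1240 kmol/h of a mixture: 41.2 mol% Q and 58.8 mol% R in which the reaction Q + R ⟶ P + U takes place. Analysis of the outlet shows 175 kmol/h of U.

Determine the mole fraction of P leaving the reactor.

0.141

For U: n = n₀ + 1ξ → 175 = 0 + 1ξ, giving ξ = 175 kmol/h.
Outlet amounts (n = n₀ + ν ξ):
  Q: 510.9 − 1(175) = 335.9
  R: 729.1 − 1(175) = 554.1
  P: 0 + 1(175) = 175
  U: 0 + 1(175) = 175
Total out = 1240 kmol/h; y_P = 175 / 1240 = 0.1411.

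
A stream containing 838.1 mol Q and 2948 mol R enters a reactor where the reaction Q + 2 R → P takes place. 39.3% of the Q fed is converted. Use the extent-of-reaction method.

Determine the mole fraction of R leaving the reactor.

0.732

Q reacted = 0.393 × 838.1 = 329.4 mol; ν_Q = −1, so ξ = 329.4/1 = 329.4 mol.
Outlet amounts (n = n₀ + ν ξ):
  Q: 838.1 − 1(329.4) = 508.7
  R: 2948 − 2(329.4) = 2289
  P: 0 + 1(329.4) = 329.4
Total out = 3127 mol; y_R = 2289 / 3127 = 0.732.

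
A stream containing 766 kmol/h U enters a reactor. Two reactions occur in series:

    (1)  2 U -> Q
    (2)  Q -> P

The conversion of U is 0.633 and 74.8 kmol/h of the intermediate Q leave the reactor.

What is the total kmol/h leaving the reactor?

Conversion of U: U consumed = 2ξ₁ = 0.633 × 766 → ξ₁ = 242.4 kmol/h.
Q balance: n_Q = 0 + 1ξ₁ − 1ξ₂ = 74.8 → ξ₂ = (1·242.4 − 74.8)/1 = 167.6 kmol/h.
Outlet amounts (n = n₀ + Σ ν·ξ):
  U: 766 − 2(242.4) = 281.1
  Q: 0 + 1(242.4) − 1(167.6) = 74.8
  P: 0 + 1(167.6) = 167.6
Total out = 281.1 + 74.8 + 167.6 = 523.6 kmol/h.

524 kmol/h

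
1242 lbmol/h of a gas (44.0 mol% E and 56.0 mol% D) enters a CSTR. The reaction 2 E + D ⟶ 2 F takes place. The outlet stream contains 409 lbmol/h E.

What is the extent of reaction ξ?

ξ = 68.7 lbmol/h

For E: n = n₀ − 2ξ → 409 = 546.5 − 2ξ, giving ξ = 68.74 lbmol/h.
Outlet amounts (n = n₀ + ν ξ):
  E: 546.5 − 2(68.74) = 409
  D: 695.5 − 1(68.74) = 626.8
  F: 0 + 2(68.74) = 137.5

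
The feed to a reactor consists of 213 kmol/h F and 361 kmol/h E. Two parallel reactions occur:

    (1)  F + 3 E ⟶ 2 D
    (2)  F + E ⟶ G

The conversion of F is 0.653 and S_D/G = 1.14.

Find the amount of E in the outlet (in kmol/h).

121 kmol/h

Conversion of F: F consumed = 0.653 × 213 = 139.1 kmol/h = 1ξ₁ + 1ξ₂.
Selectivity: 2ξ₁ / (1ξ₂) = 1.14 → ξ₁ = 0.57 ξ₂.
Substitute: (1·0.57 + 1) ξ₂ = 139.1 → ξ₂ = 88.59 kmol/h, ξ₁ = 50.5 kmol/h.
Outlet amounts (n = n₀ + Σ ν·ξ):
  F: 213 − 1(50.5) − 1(88.59) = 73.91
  E: 361 − 3(50.5) − 1(88.59) = 120.9
  D: 0 + 2(50.5) = 101
  G: 0 + 1(88.59) = 88.59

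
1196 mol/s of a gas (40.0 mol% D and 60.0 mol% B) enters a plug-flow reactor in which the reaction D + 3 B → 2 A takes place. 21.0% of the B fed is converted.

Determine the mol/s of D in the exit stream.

B reacted = 0.21 × 717.6 = 150.7 mol/s; ν_B = −3, so ξ = 150.7/3 = 50.23 mol/s.
Outlet amounts (n = n₀ + ν ξ):
  D: 478.4 − 1(50.23) = 428.2
  B: 717.6 − 3(50.23) = 566.9
  A: 0 + 2(50.23) = 100.5

428 mol/s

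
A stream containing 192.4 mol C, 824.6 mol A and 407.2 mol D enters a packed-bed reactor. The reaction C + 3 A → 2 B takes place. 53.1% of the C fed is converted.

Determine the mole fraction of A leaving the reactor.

C reacted = 0.531 × 192.4 = 102.2 mol; ν_C = −1, so ξ = 102.2/1 = 102.2 mol.
Outlet amounts (n = n₀ + ν ξ):
  C: 192.4 − 1(102.2) = 90.24
  A: 824.6 − 3(102.2) = 518.1
  B: 0 + 2(102.2) = 204.3
  D: 407.2 (inert)
Total out = 1220 mol; y_A = 518.1 / 1220 = 0.4247.

0.425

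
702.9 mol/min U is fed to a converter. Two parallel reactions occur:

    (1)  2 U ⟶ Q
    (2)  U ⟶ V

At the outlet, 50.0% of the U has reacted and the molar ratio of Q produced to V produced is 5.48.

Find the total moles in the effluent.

542 mol/min

Conversion of U: U consumed = 0.5 × 702.9 = 351.4 mol/min = 2ξ₁ + 1ξ₂.
Selectivity: 1ξ₁ / (1ξ₂) = 5.48 → ξ₁ = 5.48 ξ₂.
Substitute: (2·5.48 + 1) ξ₂ = 351.4 → ξ₂ = 29.39 mol/min, ξ₁ = 161 mol/min.
Outlet amounts (n = n₀ + Σ ν·ξ):
  U: 702.9 − 2(161) − 1(29.39) = 351.5
  Q: 0 + 1(161) = 161
  V: 0 + 1(29.39) = 29.39
Total out = 351.5 + 161 + 29.39 = 541.9 mol/min.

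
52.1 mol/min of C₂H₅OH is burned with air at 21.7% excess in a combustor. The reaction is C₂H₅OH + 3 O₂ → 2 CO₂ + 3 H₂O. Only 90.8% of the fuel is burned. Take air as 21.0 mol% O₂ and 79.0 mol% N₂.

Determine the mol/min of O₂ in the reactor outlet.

48.3 mol/min

Stoichiometric O₂ = 3 × 52.1 = 156.3 mol/min; O₂ fed = 156.3 × 1.217 = 190.2 mol/min.
N₂ fed = 190.2 × 79/21 = 715.6 mol/min.
Fuel reacted = 0.908 × 52.1 → ξ = 47.31 mol/min.
Outlet (n = n₀ + ν ξ):
  C₂H₅OH: 52.1 − 1(47.31) = 4.793
  O₂: 190.2 − 3(47.31) = 48.3
  N₂: 715.6 (inert)
  CO₂: 0 + 2(47.31) = 94.61
  H₂O: 0 + 3(47.31) = 141.9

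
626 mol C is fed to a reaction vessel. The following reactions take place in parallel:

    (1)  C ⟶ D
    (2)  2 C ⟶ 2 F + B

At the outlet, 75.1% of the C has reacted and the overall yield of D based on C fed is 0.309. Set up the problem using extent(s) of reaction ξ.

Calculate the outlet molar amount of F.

Yield of D: 1ξ₁ / 626 = 0.309 → ξ₁ = 193.4 mol.
Conversion of C: 1ξ₁ + 2ξ₂ = 0.751 × 626 = 470.1 → ξ₂ = 138.3 mol.
Outlet amounts (n = n₀ + Σ ν·ξ):
  C: 626 − 1(193.4) − 2(138.3) = 155.9
  D: 0 + 1(193.4) = 193.4
  F: 0 + 2(138.3) = 276.7
  B: 0 + 1(138.3) = 138.3

277 mol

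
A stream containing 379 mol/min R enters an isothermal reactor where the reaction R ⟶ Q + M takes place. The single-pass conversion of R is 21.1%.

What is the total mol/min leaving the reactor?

459 mol/min

R reacted = 0.211 × 379 = 79.97 mol/min; ν_R = −1, so ξ = 79.97/1 = 79.97 mol/min.
Outlet amounts (n = n₀ + ν ξ):
  R: 379 − 1(79.97) = 299
  Q: 0 + 1(79.97) = 79.97
  M: 0 + 1(79.97) = 79.97
Total out = 299 + 79.97 + 79.97 = 459 mol/min.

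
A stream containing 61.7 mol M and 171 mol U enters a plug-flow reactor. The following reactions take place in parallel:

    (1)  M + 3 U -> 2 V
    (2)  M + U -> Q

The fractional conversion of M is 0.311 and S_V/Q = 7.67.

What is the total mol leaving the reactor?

198 mol

Conversion of M: M consumed = 0.311 × 61.7 = 19.19 mol = 1ξ₁ + 1ξ₂.
Selectivity: 2ξ₁ / (1ξ₂) = 7.67 → ξ₁ = 3.835 ξ₂.
Substitute: (1·3.835 + 1) ξ₂ = 19.19 → ξ₂ = 3.969 mol, ξ₁ = 15.22 mol.
Outlet amounts (n = n₀ + Σ ν·ξ):
  M: 61.7 − 1(15.22) − 1(3.969) = 42.51
  U: 171 − 3(15.22) − 1(3.969) = 121.4
  V: 0 + 2(15.22) = 30.44
  Q: 0 + 1(3.969) = 3.969
Total out = 42.51 + 121.4 + 30.44 + 3.969 = 198.3 mol.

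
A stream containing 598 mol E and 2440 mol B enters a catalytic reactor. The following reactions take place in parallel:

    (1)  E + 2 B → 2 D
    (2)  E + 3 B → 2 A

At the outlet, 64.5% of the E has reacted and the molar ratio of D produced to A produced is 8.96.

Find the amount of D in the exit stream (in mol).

694 mol

Conversion of E: E consumed = 0.645 × 598 = 385.7 mol = 1ξ₁ + 1ξ₂.
Selectivity: 2ξ₁ / (2ξ₂) = 8.96 → ξ₁ = 8.96 ξ₂.
Substitute: (1·8.96 + 1) ξ₂ = 385.7 → ξ₂ = 38.73 mol, ξ₁ = 347 mol.
Outlet amounts (n = n₀ + Σ ν·ξ):
  E: 598 − 1(347) − 1(38.73) = 212.3
  B: 2440 − 2(347) − 3(38.73) = 1630
  D: 0 + 2(347) = 694
  A: 0 + 2(38.73) = 77.45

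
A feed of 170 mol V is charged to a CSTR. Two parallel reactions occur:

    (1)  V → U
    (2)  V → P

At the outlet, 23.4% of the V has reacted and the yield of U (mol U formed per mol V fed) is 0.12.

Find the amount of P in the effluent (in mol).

Yield of U: 1ξ₁ / 170 = 0.12 → ξ₁ = 20.4 mol.
Conversion of V: 1ξ₁ + 1ξ₂ = 0.234 × 170 = 39.78 → ξ₂ = 19.38 mol.
Outlet amounts (n = n₀ + Σ ν·ξ):
  V: 170 − 1(20.4) − 1(19.38) = 130.2
  U: 0 + 1(20.4) = 20.4
  P: 0 + 1(19.38) = 19.38

19.4 mol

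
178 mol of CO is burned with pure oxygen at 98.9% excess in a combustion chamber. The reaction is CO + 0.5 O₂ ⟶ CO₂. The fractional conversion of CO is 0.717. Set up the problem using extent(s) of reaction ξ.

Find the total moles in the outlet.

291 mol

Stoichiometric O₂ = 0.5 × 178 = 89 mol; O₂ fed = 89 × 1.989 = 177 mol.
Fuel reacted = 0.717 × 178 → ξ = 127.6 mol.
Outlet (n = n₀ + ν ξ):
  CO: 178 − 1(127.6) = 50.37
  O₂: 177 − 0.5(127.6) = 113.2
  CO₂: 0 + 1(127.6) = 127.6
Total out = 50.37 + 113.2 + 127.6 = 291.2 mol.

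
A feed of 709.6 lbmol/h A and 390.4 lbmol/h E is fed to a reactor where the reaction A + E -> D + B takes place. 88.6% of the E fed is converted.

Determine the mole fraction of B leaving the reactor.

0.314

E reacted = 0.886 × 390.4 = 345.9 lbmol/h; ν_E = −1, so ξ = 345.9/1 = 345.9 lbmol/h.
Outlet amounts (n = n₀ + ν ξ):
  A: 709.6 − 1(345.9) = 363.7
  E: 390.4 − 1(345.9) = 44.51
  D: 0 + 1(345.9) = 345.9
  B: 0 + 1(345.9) = 345.9
Total out = 1100 lbmol/h; y_B = 345.9 / 1100 = 0.3144.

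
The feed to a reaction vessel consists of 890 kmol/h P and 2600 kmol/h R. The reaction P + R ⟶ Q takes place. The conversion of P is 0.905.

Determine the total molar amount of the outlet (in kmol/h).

2680 kmol/h

P reacted = 0.905 × 890 = 805.5 kmol/h; ν_P = −1, so ξ = 805.5/1 = 805.5 kmol/h.
Outlet amounts (n = n₀ + ν ξ):
  P: 890 − 1(805.5) = 84.55
  R: 2600 − 1(805.5) = 1795
  Q: 0 + 1(805.5) = 805.5
Total out = 84.55 + 1795 + 805.5 = 2685 kmol/h.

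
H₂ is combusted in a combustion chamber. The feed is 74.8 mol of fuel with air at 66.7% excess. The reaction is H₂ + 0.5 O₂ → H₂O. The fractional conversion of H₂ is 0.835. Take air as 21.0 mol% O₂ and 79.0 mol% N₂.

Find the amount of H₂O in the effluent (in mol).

Stoichiometric O₂ = 0.5 × 74.8 = 37.4 mol; O₂ fed = 37.4 × 1.667 = 62.35 mol.
N₂ fed = 62.35 × 79/21 = 234.5 mol.
Fuel reacted = 0.835 × 74.8 → ξ = 62.46 mol.
Outlet (n = n₀ + ν ξ):
  H₂: 74.8 − 1(62.46) = 12.34
  O₂: 62.35 − 0.5(62.46) = 31.12
  N₂: 234.5 (inert)
  H₂O: 0 + 1(62.46) = 62.46

62.5 mol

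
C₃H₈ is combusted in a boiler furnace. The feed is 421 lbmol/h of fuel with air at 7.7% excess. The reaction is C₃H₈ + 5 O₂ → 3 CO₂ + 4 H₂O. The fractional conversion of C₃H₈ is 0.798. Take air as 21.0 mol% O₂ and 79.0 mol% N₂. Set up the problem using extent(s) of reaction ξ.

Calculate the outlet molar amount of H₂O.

Stoichiometric O₂ = 5 × 421 = 2105 lbmol/h; O₂ fed = 2105 × 1.077 = 2267 lbmol/h.
N₂ fed = 2267 × 79/21 = 8529 lbmol/h.
Fuel reacted = 0.798 × 421 → ξ = 336 lbmol/h.
Outlet (n = n₀ + ν ξ):
  C₃H₈: 421 − 1(336) = 85.04
  O₂: 2267 − 5(336) = 587.3
  N₂: 8529 (inert)
  CO₂: 0 + 3(336) = 1008
  H₂O: 0 + 4(336) = 1344

1340 lbmol/h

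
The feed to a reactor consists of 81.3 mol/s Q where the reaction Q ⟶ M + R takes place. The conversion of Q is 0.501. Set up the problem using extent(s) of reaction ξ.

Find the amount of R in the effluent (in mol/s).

40.7 mol/s

Q reacted = 0.501 × 81.3 = 40.73 mol/s; ν_Q = −1, so ξ = 40.73/1 = 40.73 mol/s.
Outlet amounts (n = n₀ + ν ξ):
  Q: 81.3 − 1(40.73) = 40.57
  M: 0 + 1(40.73) = 40.73
  R: 0 + 1(40.73) = 40.73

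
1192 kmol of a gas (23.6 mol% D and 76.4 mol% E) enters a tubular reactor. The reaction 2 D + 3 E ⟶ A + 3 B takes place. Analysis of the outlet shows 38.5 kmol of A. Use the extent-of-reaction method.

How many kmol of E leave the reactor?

795 kmol

For A: n = n₀ + 1ξ → 38.5 = 0 + 1ξ, giving ξ = 38.5 kmol.
Outlet amounts (n = n₀ + ν ξ):
  D: 281.3 − 2(38.5) = 204.3
  E: 910.7 − 3(38.5) = 795.2
  A: 0 + 1(38.5) = 38.5
  B: 0 + 3(38.5) = 115.5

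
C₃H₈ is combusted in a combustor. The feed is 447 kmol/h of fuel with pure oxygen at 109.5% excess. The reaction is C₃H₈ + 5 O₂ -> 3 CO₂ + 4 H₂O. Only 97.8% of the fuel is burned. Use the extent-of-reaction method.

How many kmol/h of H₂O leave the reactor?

Stoichiometric O₂ = 5 × 447 = 2235 kmol/h; O₂ fed = 2235 × 2.095 = 4682 kmol/h.
Fuel reacted = 0.978 × 447 → ξ = 437.2 kmol/h.
Outlet (n = n₀ + ν ξ):
  C₃H₈: 447 − 1(437.2) = 9.834
  O₂: 4682 − 5(437.2) = 2496
  CO₂: 0 + 3(437.2) = 1311
  H₂O: 0 + 4(437.2) = 1749

1750 kmol/h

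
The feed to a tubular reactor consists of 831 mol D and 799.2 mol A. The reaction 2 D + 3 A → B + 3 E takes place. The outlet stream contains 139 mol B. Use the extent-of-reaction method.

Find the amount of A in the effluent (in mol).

382 mol

For B: n = n₀ + 1ξ → 139 = 0 + 1ξ, giving ξ = 139 mol.
Outlet amounts (n = n₀ + ν ξ):
  D: 831 − 2(139) = 553
  A: 799.2 − 3(139) = 382.2
  B: 0 + 1(139) = 139
  E: 0 + 3(139) = 417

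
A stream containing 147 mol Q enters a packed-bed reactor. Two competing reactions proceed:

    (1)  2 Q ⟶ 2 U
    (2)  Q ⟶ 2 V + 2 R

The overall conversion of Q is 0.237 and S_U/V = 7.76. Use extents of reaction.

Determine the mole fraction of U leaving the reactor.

Conversion of Q: Q consumed = 0.237 × 147 = 34.84 mol = 2ξ₁ + 1ξ₂.
Selectivity: 2ξ₁ / (2ξ₂) = 7.76 → ξ₁ = 7.76 ξ₂.
Substitute: (2·7.76 + 1) ξ₂ = 34.84 → ξ₂ = 2.109 mol, ξ₁ = 16.37 mol.
Outlet amounts (n = n₀ + Σ ν·ξ):
  Q: 147 − 2(16.37) − 1(2.109) = 112.2
  U: 0 + 2(16.37) = 32.73
  V: 0 + 2(2.109) = 4.218
  R: 0 + 2(2.109) = 4.218
Total out = 153.3 mol; y_U = 32.73 / 153.3 = 0.2135.

0.213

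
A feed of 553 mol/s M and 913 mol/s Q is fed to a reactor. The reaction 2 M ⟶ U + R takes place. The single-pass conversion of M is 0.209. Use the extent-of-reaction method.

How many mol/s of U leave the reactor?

M reacted = 0.209 × 553 = 115.6 mol/s; ν_M = −2, so ξ = 115.6/2 = 57.79 mol/s.
Outlet amounts (n = n₀ + ν ξ):
  M: 553 − 2(57.79) = 437.4
  U: 0 + 1(57.79) = 57.79
  R: 0 + 1(57.79) = 57.79
  Q: 913 (inert)

57.8 mol/s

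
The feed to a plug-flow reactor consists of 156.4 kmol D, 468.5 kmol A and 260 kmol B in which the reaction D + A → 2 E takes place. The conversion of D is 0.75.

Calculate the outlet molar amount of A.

D reacted = 0.75 × 156.4 = 117.3 kmol; ν_D = −1, so ξ = 117.3/1 = 117.3 kmol.
Outlet amounts (n = n₀ + ν ξ):
  D: 156.4 − 1(117.3) = 39.1
  A: 468.5 − 1(117.3) = 351.2
  E: 0 + 2(117.3) = 234.6
  B: 260 (inert)

351 kmol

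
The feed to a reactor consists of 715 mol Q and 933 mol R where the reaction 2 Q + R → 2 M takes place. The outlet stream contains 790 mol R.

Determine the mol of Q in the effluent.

429 mol

For R: n = n₀ − 1ξ → 790 = 933 − 1ξ, giving ξ = 143 mol.
Outlet amounts (n = n₀ + ν ξ):
  Q: 715 − 2(143) = 429
  R: 933 − 1(143) = 790
  M: 0 + 2(143) = 286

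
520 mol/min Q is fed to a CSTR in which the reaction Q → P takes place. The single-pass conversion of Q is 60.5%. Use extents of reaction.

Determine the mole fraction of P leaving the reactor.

0.605

Q reacted = 0.605 × 520 = 314.6 mol/min; ν_Q = −1, so ξ = 314.6/1 = 314.6 mol/min.
Outlet amounts (n = n₀ + ν ξ):
  Q: 520 − 1(314.6) = 205.4
  P: 0 + 1(314.6) = 314.6
Total out = 520 mol/min; y_P = 314.6 / 520 = 0.605.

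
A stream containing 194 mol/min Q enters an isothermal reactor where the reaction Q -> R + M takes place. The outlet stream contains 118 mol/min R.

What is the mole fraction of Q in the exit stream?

0.244

For R: n = n₀ + 1ξ → 118 = 0 + 1ξ, giving ξ = 118 mol/min.
Outlet amounts (n = n₀ + ν ξ):
  Q: 194 − 1(118) = 76
  R: 0 + 1(118) = 118
  M: 0 + 1(118) = 118
Total out = 312 mol/min; y_Q = 76 / 312 = 0.2436.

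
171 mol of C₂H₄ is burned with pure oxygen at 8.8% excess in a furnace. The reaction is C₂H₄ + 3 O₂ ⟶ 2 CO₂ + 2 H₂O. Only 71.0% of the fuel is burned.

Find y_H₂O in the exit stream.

Stoichiometric O₂ = 3 × 171 = 513 mol; O₂ fed = 513 × 1.088 = 558.1 mol.
Fuel reacted = 0.71 × 171 → ξ = 121.4 mol.
Outlet (n = n₀ + ν ξ):
  C₂H₄: 171 − 1(121.4) = 49.59
  O₂: 558.1 − 3(121.4) = 193.9
  CO₂: 0 + 2(121.4) = 242.8
  H₂O: 0 + 2(121.4) = 242.8
Total out = 729.1 mol; y_H₂O = 242.8 / 729.1 = 0.333.

0.333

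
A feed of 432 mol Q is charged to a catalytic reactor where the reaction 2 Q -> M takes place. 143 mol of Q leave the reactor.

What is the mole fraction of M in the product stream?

For Q: n = n₀ − 2ξ → 143 = 432 − 2ξ, giving ξ = 144.5 mol.
Outlet amounts (n = n₀ + ν ξ):
  Q: 432 − 2(144.5) = 143
  M: 0 + 1(144.5) = 144.5
Total out = 287.5 mol; y_M = 144.5 / 287.5 = 0.5026.

0.503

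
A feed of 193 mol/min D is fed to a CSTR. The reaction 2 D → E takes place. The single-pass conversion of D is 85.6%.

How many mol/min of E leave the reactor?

D reacted = 0.856 × 193 = 165.2 mol/min; ν_D = −2, so ξ = 165.2/2 = 82.6 mol/min.
Outlet amounts (n = n₀ + ν ξ):
  D: 193 − 2(82.6) = 27.79
  E: 0 + 1(82.6) = 82.6

82.6 mol/min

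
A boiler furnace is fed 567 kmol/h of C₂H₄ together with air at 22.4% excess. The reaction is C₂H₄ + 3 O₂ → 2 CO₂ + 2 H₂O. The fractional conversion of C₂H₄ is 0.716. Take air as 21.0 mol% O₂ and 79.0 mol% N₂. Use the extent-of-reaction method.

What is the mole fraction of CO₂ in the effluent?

Stoichiometric O₂ = 3 × 567 = 1701 kmol/h; O₂ fed = 1701 × 1.224 = 2082 kmol/h.
N₂ fed = 2082 × 79/21 = 7832 kmol/h.
Fuel reacted = 0.716 × 567 → ξ = 406 kmol/h.
Outlet (n = n₀ + ν ξ):
  C₂H₄: 567 − 1(406) = 161
  O₂: 2082 − 3(406) = 864.1
  N₂: 7832 (inert)
  CO₂: 0 + 2(406) = 811.9
  H₂O: 0 + 2(406) = 811.9
Total out = 10480 kmol/h; y_CO₂ = 811.9 / 10480 = 0.07747.

0.0775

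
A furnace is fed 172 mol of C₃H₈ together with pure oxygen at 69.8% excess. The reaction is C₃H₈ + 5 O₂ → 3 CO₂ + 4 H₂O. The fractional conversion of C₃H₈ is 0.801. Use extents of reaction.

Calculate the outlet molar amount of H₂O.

Stoichiometric O₂ = 5 × 172 = 860 mol; O₂ fed = 860 × 1.698 = 1460 mol.
Fuel reacted = 0.801 × 172 → ξ = 137.8 mol.
Outlet (n = n₀ + ν ξ):
  C₃H₈: 172 − 1(137.8) = 34.23
  O₂: 1460 − 5(137.8) = 771.4
  CO₂: 0 + 3(137.8) = 413.3
  H₂O: 0 + 4(137.8) = 551.1

551 mol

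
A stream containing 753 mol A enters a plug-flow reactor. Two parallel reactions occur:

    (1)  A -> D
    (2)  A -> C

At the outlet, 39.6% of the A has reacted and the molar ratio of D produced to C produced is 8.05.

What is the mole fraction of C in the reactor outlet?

0.0438

Conversion of A: A consumed = 0.396 × 753 = 298.2 mol = 1ξ₁ + 1ξ₂.
Selectivity: 1ξ₁ / (1ξ₂) = 8.05 → ξ₁ = 8.05 ξ₂.
Substitute: (1·8.05 + 1) ξ₂ = 298.2 → ξ₂ = 32.95 mol, ξ₁ = 265.2 mol.
Outlet amounts (n = n₀ + Σ ν·ξ):
  A: 753 − 1(265.2) − 1(32.95) = 454.8
  D: 0 + 1(265.2) = 265.2
  C: 0 + 1(32.95) = 32.95
Total out = 753 mol; y_C = 32.95 / 753 = 0.04376.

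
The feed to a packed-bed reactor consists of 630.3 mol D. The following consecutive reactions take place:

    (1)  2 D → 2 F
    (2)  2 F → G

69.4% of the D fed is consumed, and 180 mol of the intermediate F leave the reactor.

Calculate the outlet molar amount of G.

129 mol

Conversion of D: D consumed = 2ξ₁ = 0.694 × 630.3 → ξ₁ = 218.7 mol.
F balance: n_F = 0 + 2ξ₁ − 2ξ₂ = 180 → ξ₂ = (2·218.7 − 180)/2 = 128.7 mol.
Outlet amounts (n = n₀ + Σ ν·ξ):
  D: 630.3 − 2(218.7) = 192.9
  F: 0 + 2(218.7) − 2(128.7) = 180
  G: 0 + 1(128.7) = 128.7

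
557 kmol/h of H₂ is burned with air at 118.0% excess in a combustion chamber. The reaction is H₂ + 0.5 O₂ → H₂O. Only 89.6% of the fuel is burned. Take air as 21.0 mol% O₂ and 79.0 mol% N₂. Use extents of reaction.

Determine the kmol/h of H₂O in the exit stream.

499 kmol/h

Stoichiometric O₂ = 0.5 × 557 = 278.5 kmol/h; O₂ fed = 278.5 × 2.180 = 607.1 kmol/h.
N₂ fed = 607.1 × 79/21 = 2284 kmol/h.
Fuel reacted = 0.896 × 557 → ξ = 499.1 kmol/h.
Outlet (n = n₀ + ν ξ):
  H₂: 557 − 1(499.1) = 57.93
  O₂: 607.1 − 0.5(499.1) = 357.6
  N₂: 2284 (inert)
  H₂O: 0 + 1(499.1) = 499.1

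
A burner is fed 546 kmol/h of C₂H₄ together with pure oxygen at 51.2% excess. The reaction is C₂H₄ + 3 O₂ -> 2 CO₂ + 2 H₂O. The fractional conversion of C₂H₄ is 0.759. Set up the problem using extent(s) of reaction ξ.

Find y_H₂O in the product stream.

Stoichiometric O₂ = 3 × 546 = 1638 kmol/h; O₂ fed = 1638 × 1.512 = 2477 kmol/h.
Fuel reacted = 0.759 × 546 → ξ = 414.4 kmol/h.
Outlet (n = n₀ + ν ξ):
  C₂H₄: 546 − 1(414.4) = 131.6
  O₂: 2477 − 3(414.4) = 1233
  CO₂: 0 + 2(414.4) = 828.8
  H₂O: 0 + 2(414.4) = 828.8
Total out = 3023 kmol/h; y_H₂O = 828.8 / 3023 = 0.2742.

0.274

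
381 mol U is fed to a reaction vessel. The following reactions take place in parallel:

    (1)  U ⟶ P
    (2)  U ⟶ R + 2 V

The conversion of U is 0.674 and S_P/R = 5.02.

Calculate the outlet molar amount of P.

214 mol

Conversion of U: U consumed = 0.674 × 381 = 256.8 mol = 1ξ₁ + 1ξ₂.
Selectivity: 1ξ₁ / (1ξ₂) = 5.02 → ξ₁ = 5.02 ξ₂.
Substitute: (1·5.02 + 1) ξ₂ = 256.8 → ξ₂ = 42.66 mol, ξ₁ = 214.1 mol.
Outlet amounts (n = n₀ + Σ ν·ξ):
  U: 381 − 1(214.1) − 1(42.66) = 124.2
  P: 0 + 1(214.1) = 214.1
  R: 0 + 1(42.66) = 42.66
  V: 0 + 2(42.66) = 85.31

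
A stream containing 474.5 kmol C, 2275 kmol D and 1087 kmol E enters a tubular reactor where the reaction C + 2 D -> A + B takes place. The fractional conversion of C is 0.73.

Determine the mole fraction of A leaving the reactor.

C reacted = 0.73 × 474.5 = 346.4 kmol; ν_C = −1, so ξ = 346.4/1 = 346.4 kmol.
Outlet amounts (n = n₀ + ν ξ):
  C: 474.5 − 1(346.4) = 128.1
  D: 2275 − 2(346.4) = 1582
  A: 0 + 1(346.4) = 346.4
  B: 0 + 1(346.4) = 346.4
  E: 1087 (inert)
Total out = 3490 kmol; y_A = 346.4 / 3490 = 0.09925.

0.0992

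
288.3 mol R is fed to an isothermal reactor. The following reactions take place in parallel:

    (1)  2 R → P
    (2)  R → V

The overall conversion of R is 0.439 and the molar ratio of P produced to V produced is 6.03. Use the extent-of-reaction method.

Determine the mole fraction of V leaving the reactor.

0.0422

Conversion of R: R consumed = 0.439 × 288.3 = 126.6 mol = 2ξ₁ + 1ξ₂.
Selectivity: 1ξ₁ / (1ξ₂) = 6.03 → ξ₁ = 6.03 ξ₂.
Substitute: (2·6.03 + 1) ξ₂ = 126.6 → ξ₂ = 9.691 mol, ξ₁ = 58.44 mol.
Outlet amounts (n = n₀ + Σ ν·ξ):
  R: 288.3 − 2(58.44) − 1(9.691) = 161.7
  P: 0 + 1(58.44) = 58.44
  V: 0 + 1(9.691) = 9.691
Total out = 229.9 mol; y_V = 9.691 / 229.9 = 0.04216.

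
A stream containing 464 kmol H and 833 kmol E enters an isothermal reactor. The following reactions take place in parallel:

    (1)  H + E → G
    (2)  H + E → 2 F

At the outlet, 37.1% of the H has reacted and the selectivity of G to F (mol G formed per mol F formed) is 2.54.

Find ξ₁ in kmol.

Conversion of H: H consumed = 0.371 × 464 = 172.1 kmol = 1ξ₁ + 1ξ₂.
Selectivity: 1ξ₁ / (2ξ₂) = 2.54 → ξ₁ = 5.08 ξ₂.
Substitute: (1·5.08 + 1) ξ₂ = 172.1 → ξ₂ = 28.31 kmol, ξ₁ = 143.8 kmol.
Outlet amounts (n = n₀ + Σ ν·ξ):
  H: 464 − 1(143.8) − 1(28.31) = 291.9
  E: 833 − 1(143.8) − 1(28.31) = 660.9
  G: 0 + 1(143.8) = 143.8
  F: 0 + 2(28.31) = 56.63

ξ₁ = 144 kmol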